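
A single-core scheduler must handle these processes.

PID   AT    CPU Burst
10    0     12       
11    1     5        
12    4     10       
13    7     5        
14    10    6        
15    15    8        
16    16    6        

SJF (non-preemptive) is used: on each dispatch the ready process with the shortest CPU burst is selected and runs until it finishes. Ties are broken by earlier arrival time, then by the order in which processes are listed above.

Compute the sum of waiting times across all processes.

102

Timeline: | 10 0-12 | 11 12-17 | 13 17-22 | 14 22-28 | 16 28-34 | 15 34-42 | 12 42-52 |
Completion: 10=12  11=17  12=52  13=22  14=28  15=42  16=34
Turnaround (C−A): 10=12  11=16  12=48  13=15  14=18  15=27  16=18
Waiting = turnaround − burst: 10=0, 11=11, 12=38, 13=10, 14=12, 15=19, 16=12
Total waiting = 0 + 11 + 38 + 10 + 12 + 19 + 12 = 102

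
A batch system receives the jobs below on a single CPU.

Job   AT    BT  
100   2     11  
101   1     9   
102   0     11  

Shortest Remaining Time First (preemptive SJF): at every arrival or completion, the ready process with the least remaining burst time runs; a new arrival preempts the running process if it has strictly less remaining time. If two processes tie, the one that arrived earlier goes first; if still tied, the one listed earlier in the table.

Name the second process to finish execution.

102

Gantt: | 102 0-1 | 101 1-10 | 102 10-20 | 100 20-31 |
Completion: 100=31  101=10  102=20
Finish order: 101 → 102 → 100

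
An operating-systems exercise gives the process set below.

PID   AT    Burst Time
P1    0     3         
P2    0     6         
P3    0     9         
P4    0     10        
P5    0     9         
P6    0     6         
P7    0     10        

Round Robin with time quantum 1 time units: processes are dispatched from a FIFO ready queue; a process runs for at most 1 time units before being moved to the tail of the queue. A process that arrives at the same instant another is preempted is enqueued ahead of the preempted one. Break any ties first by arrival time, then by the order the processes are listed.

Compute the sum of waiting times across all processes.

237

Schedule: | P1 0-1 | P2 1-2 | P3 2-3 | P4 3-4 | P5 4-5 | P6 5-6 | P7 6-7 | P1 7-8 | P2 8-9 | P3 9-10 | P4 10-11 | P5 11-12 | P6 12-13 | P7 13-14 | P1 14-15 | P2 15-16 | P3 16-17 | P4 17-18 | P5 18-19 | P6 19-20 | P7 20-21 | P2 21-22 | P3 22-23 | P4 23-24 | P5 24-25 | P6 25-26 | P7 26-27 | P2 27-28 | P3 28-29 | P4 29-30 | P5 30-31 | P6 31-32 | P7 32-33 | P2 33-34 | P3 34-35 | P4 35-36 | P5 36-37 | P6 37-38 | P7 38-39 | P3 39-40 | P4 40-41 | P5 41-42 | P7 42-43 | P3 43-44 | P4 44-45 | P5 45-46 | P7 46-47 | P3 47-48 | P4 48-49 | P5 49-50 | P7 50-51 | P4 51-52 | P7 52-53 |
Completion: P1=15  P2=34  P3=48  P4=52  P5=50  P6=38  P7=53
Turnaround (C−A): P1=15  P2=34  P3=48  P4=52  P5=50  P6=38  P7=53
Waiting = turnaround − burst: P1=12, P2=28, P3=39, P4=42, P5=41, P6=32, P7=43
Total waiting = 12 + 28 + 39 + 42 + 41 + 32 + 43 = 237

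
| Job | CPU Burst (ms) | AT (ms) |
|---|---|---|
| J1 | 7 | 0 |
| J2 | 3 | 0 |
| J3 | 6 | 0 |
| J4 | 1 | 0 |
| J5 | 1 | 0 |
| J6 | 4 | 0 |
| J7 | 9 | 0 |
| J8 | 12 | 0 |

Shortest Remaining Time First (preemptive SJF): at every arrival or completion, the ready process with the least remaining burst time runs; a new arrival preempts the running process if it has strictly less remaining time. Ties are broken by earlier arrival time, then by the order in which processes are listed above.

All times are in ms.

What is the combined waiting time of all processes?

85

Timeline: | J4 0-1 | J5 1-2 | J2 2-5 | J6 5-9 | J3 9-15 | J1 15-22 | J7 22-31 | J8 31-43 |
Completion: J1=22  J2=5  J3=15  J4=1  J5=2  J6=9  J7=31  J8=43
Turnaround (C−A): J1=22  J2=5  J3=15  J4=1  J5=2  J6=9  J7=31  J8=43
Waiting = turnaround − burst: J1=15, J2=2, J3=9, J4=0, J5=1, J6=5, J7=22, J8=31
Total waiting = 15 + 2 + 9 + 0 + 1 + 5 + 22 + 31 = 85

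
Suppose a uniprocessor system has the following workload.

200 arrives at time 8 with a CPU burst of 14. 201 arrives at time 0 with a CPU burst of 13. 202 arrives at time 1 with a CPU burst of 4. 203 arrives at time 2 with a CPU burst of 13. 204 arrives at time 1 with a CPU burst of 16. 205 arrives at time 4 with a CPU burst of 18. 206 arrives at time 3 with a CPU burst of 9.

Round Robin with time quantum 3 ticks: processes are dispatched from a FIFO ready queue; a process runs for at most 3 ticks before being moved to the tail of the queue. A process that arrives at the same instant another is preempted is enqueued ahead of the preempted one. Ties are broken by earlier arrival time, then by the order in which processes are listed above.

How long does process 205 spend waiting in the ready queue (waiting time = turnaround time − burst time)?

Timeline: | 201 0-3 | 202 3-6 | 204 6-9 | 203 9-12 | 206 12-15 | 201 15-18 | 205 18-21 | 202 21-22 | 200 22-25 | 204 25-28 | 203 28-31 | 206 31-34 | 201 34-37 | 205 37-40 | 200 40-43 | 204 43-46 | 203 46-49 | 206 49-52 | 201 52-55 | 205 55-58 | 200 58-61 | 204 61-64 | 203 64-67 | 201 67-68 | 205 68-71 | 200 71-74 | 204 74-77 | 203 77-78 | 205 78-81 | 200 81-83 | 204 83-84 | 205 84-87 |
Completion: 200=83  201=68  202=22  203=78  204=84  205=87  206=52
Waiting(205) = turnaround − burst = 83 − 18 = 65

65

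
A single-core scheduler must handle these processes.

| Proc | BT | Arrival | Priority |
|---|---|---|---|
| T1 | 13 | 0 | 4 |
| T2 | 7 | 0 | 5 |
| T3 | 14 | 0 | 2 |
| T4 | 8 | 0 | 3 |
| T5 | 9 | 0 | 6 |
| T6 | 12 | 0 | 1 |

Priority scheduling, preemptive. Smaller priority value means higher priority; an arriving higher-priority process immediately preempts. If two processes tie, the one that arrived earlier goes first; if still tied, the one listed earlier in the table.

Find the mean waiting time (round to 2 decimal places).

28.83

Timeline: | T6 0-12 | T3 12-26 | T4 26-34 | T1 34-47 | T2 47-54 | T5 54-63 |
Completion: T1=47  T2=54  T3=26  T4=34  T5=63  T6=12
Turnaround (C−A): T1=47  T2=54  T3=26  T4=34  T5=63  T6=12
Waiting times: T1=34, T2=47, T3=12, T4=26, T5=54, T6=0
Average waiting = (34+47+12+26+54+0) / 6 = 173/6 = 28.83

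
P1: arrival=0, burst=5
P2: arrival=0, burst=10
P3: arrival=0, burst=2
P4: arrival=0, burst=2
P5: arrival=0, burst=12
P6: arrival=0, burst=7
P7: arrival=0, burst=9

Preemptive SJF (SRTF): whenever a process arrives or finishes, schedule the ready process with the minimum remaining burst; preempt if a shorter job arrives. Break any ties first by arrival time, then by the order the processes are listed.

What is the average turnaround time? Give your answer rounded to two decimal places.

Timeline: | P3 0-2 | P4 2-4 | P1 4-9 | P6 9-16 | P7 16-25 | P2 25-35 | P5 35-47 |
Completion: P1=9  P2=35  P3=2  P4=4  P5=47  P6=16  P7=25
Turnaround (C−A): P1=9  P2=35  P3=2  P4=4  P5=47  P6=16  P7=25
Turnaround times: P1=9, P2=35, P3=2, P4=4, P5=47, P6=16, P7=25
Average turnaround = (9+35+2+4+47+16+25) / 7 = 138/7 = 19.71

19.71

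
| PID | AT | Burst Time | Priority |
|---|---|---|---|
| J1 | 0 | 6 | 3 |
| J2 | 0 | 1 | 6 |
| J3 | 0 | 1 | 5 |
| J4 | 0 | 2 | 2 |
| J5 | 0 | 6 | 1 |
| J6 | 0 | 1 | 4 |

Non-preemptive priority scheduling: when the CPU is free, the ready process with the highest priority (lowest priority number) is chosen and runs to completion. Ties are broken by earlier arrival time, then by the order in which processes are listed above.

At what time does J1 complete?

14

Timeline: | J5 0-6 | J4 6-8 | J1 8-14 | J6 14-15 | J3 15-16 | J2 16-17 |
Completion: J1=14  J2=17  J3=16  J4=8  J5=6  J6=15
Turnaround (C−A): J1=14  J2=17  J3=16  J4=8  J5=6  J6=15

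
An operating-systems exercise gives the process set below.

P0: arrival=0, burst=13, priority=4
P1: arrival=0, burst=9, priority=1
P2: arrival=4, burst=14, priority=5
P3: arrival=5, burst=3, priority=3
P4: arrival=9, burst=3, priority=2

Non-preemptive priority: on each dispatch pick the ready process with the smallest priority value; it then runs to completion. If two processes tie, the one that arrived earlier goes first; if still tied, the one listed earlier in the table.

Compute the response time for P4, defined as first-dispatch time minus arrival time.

0

Gantt: | P1 0-9 | P4 9-12 | P3 12-15 | P0 15-28 | P2 28-42 |
Completion: P0=28  P1=9  P2=42  P3=15  P4=12
Turnaround (C−A): P0=28  P1=9  P2=38  P3=10  P4=3
Response(P4) = first start − arrival = 9 − 9 = 0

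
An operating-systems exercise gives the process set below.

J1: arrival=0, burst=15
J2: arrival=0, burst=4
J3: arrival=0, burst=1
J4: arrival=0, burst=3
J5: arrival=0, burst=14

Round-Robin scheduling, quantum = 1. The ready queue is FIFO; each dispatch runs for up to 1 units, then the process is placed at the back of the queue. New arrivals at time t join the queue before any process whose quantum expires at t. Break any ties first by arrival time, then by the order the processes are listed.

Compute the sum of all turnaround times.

103

Schedule: | J1 0-1 | J2 1-2 | J3 2-3 | J4 3-4 | J5 4-5 | J1 5-6 | J2 6-7 | J4 7-8 | J5 8-9 | J1 9-10 | J2 10-11 | J4 11-12 | J5 12-13 | J1 13-14 | J2 14-15 | J5 15-16 | J1 16-17 | J5 17-18 | J1 18-19 | J5 19-20 | J1 20-21 | J5 21-22 | J1 22-23 | J5 23-24 | J1 24-25 | J5 25-26 | J1 26-27 | J5 27-28 | J1 28-29 | J5 29-30 | J1 30-31 | J5 31-32 | J1 32-33 | J5 33-34 | J1 34-35 | J5 35-36 | J1 36-37 |
Completion: J1=37  J2=15  J3=3  J4=12  J5=36
Turnaround (C−A): J1=37  J2=15  J3=3  J4=12  J5=36
Turnaround = completion − arrival: J1=37, J2=15, J3=3, J4=12, J5=36
Total turnaround = 37 + 15 + 3 + 12 + 36 = 103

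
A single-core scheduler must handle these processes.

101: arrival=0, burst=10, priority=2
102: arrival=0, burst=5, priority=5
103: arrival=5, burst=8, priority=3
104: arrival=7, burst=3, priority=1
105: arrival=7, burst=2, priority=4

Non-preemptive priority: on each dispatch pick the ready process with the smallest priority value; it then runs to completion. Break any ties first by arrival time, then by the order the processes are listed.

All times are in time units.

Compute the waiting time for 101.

0

Gantt: | 101 0-10 | 104 10-13 | 103 13-21 | 105 21-23 | 102 23-28 |
Completion: 101=10  102=28  103=21  104=13  105=23
Turnaround (C−A): 101=10  102=28  103=16  104=6  105=16
Waiting(101) = turnaround − burst = 10 − 10 = 0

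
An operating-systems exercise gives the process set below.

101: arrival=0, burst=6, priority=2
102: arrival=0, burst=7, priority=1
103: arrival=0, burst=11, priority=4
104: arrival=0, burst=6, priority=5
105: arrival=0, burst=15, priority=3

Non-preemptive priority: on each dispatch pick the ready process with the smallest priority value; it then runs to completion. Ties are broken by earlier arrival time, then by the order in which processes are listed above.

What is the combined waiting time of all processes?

87

Gantt: | 102 0-7 | 101 7-13 | 105 13-28 | 103 28-39 | 104 39-45 |
Completion: 101=13  102=7  103=39  104=45  105=28
Turnaround (C−A): 101=13  102=7  103=39  104=45  105=28
Waiting = turnaround − burst: 101=7, 102=0, 103=28, 104=39, 105=13
Total waiting = 7 + 0 + 28 + 39 + 13 = 87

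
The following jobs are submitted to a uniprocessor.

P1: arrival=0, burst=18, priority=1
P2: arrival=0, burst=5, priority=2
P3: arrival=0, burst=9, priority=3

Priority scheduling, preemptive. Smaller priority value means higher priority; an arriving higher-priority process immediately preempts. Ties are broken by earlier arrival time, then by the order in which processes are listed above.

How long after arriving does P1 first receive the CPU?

Gantt: | P1 0-18 | P2 18-23 | P3 23-32 |
Completion: P1=18  P2=23  P3=32
Turnaround (C−A): P1=18  P2=23  P3=32
Response(P1) = first start − arrival = 0 − 0 = 0

0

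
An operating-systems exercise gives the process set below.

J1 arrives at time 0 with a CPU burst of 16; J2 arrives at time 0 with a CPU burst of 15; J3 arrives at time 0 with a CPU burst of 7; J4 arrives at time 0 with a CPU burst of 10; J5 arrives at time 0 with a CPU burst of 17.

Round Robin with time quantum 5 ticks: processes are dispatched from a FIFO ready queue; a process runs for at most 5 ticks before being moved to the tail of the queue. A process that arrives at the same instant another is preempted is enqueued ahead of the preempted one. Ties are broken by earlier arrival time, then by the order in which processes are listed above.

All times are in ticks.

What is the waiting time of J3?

Schedule: | J1 0-5 | J2 5-10 | J3 10-15 | J4 15-20 | J5 20-25 | J1 25-30 | J2 30-35 | J3 35-37 | J4 37-42 | J5 42-47 | J1 47-52 | J2 52-57 | J5 57-62 | J1 62-63 | J5 63-65 |
Completion: J1=63  J2=57  J3=37  J4=42  J5=65
Turnaround (C−A): J1=63  J2=57  J3=37  J4=42  J5=65
Waiting(J3) = turnaround − burst = 37 − 7 = 30

30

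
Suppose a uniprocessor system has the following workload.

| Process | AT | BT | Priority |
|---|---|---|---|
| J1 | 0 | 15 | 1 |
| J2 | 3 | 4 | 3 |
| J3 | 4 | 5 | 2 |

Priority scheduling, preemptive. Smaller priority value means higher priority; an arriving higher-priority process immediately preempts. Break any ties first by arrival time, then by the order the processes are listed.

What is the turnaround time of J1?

15

Gantt: | J1 0-15 | J3 15-20 | J2 20-24 |
Completion: J1=15  J2=24  J3=20
Turnaround(J1) = completion − arrival = 15 − 0 = 15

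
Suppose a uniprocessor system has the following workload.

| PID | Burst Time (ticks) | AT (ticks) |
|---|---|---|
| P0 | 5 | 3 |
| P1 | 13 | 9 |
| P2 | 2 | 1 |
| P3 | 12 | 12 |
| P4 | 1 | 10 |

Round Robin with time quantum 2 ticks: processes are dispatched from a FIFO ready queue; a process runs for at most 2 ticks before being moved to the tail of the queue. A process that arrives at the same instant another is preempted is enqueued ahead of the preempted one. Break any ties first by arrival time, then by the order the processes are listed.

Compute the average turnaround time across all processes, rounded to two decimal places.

Gantt: | idle 0-1 | P2 1-3 | P0 3-8 | idle 8-9 | P1 9-11 | P4 11-12 | P1 12-14 | P3 14-16 | P1 16-18 | P3 18-20 | P1 20-22 | P3 22-24 | P1 24-26 | P3 26-28 | P1 28-30 | P3 30-32 | P1 32-33 | P3 33-35 |
Completion: P0=8  P1=33  P2=3  P3=35  P4=12
Turnaround times: P0=5, P1=24, P2=2, P3=23, P4=2
Average turnaround = (5+24+2+23+2) / 5 = 56/5 = 11.20

11.20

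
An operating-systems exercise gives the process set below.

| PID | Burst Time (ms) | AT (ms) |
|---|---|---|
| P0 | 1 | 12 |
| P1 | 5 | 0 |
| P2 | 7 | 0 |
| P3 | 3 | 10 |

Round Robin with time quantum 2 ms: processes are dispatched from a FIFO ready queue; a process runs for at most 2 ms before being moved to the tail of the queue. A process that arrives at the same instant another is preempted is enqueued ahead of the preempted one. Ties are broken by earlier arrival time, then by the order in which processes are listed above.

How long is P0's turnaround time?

Timeline: | P1 0-2 | P2 2-4 | P1 4-6 | P2 6-8 | P1 8-9 | P2 9-11 | P3 11-13 | P2 13-14 | P0 14-15 | P3 15-16 |
Completion: P0=15  P1=9  P2=14  P3=16
Turnaround (C−A): P0=3  P1=9  P2=14  P3=6
Turnaround(P0) = completion − arrival = 15 − 12 = 3

3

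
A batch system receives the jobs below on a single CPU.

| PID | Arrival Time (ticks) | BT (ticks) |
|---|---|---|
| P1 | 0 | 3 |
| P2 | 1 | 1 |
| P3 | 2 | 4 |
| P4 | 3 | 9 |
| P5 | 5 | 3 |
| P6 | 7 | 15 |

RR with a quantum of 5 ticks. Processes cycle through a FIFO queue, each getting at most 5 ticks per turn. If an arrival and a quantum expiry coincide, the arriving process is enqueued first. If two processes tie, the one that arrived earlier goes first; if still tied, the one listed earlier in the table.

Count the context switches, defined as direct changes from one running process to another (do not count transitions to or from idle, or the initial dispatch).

7

Gantt: | P1 0-3 | P2 3-4 | P3 4-8 | P4 8-13 | P5 13-16 | P6 16-21 | P4 21-25 | P6 25-35 |
Completion: P1=3  P2=4  P3=8  P4=25  P5=16  P6=35
Turnaround (C−A): P1=3  P2=3  P3=6  P4=22  P5=11  P6=28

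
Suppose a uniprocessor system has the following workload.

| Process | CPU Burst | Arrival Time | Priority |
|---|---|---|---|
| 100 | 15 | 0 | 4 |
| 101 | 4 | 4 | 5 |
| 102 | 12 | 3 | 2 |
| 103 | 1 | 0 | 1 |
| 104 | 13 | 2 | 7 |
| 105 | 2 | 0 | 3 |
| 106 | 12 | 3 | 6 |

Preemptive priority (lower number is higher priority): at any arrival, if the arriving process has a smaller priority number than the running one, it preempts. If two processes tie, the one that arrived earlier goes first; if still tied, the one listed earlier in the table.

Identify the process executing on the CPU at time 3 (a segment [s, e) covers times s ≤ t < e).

Schedule: | 103 0-1 | 105 1-3 | 102 3-15 | 100 15-30 | 101 30-34 | 106 34-46 | 104 46-59 |
Completion: 100=30  101=34  102=15  103=1  104=59  105=3  106=46

102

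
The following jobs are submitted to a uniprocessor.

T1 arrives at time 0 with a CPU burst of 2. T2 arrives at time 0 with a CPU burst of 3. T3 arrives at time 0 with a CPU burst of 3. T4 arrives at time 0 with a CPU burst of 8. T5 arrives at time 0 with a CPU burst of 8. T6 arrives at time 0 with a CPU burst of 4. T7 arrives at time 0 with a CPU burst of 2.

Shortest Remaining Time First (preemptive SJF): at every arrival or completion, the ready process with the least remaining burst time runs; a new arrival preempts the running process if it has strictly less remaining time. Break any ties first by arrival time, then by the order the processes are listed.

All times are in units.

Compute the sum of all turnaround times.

Gantt: | T1 0-2 | T7 2-4 | T2 4-7 | T3 7-10 | T6 10-14 | T4 14-22 | T5 22-30 |
Completion: T1=2  T2=7  T3=10  T4=22  T5=30  T6=14  T7=4
Turnaround (C−A): T1=2  T2=7  T3=10  T4=22  T5=30  T6=14  T7=4
Turnaround = completion − arrival: T1=2, T2=7, T3=10, T4=22, T5=30, T6=14, T7=4
Total turnaround = 2 + 7 + 10 + 22 + 30 + 14 + 4 = 89

89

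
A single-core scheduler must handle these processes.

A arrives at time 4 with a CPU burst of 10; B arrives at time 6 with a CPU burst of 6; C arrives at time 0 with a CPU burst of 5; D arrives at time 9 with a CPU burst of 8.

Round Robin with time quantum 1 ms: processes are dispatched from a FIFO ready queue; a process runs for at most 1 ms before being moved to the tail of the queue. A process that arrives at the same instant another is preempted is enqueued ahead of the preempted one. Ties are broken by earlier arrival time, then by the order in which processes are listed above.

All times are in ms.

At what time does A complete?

Timeline: | C 0-4 | A 4-5 | C 5-6 | A 6-7 | B 7-8 | A 8-9 | B 9-10 | D 10-11 | A 11-12 | B 12-13 | D 13-14 | A 14-15 | B 15-16 | D 16-17 | A 17-18 | B 18-19 | D 19-20 | A 20-21 | B 21-22 | D 22-23 | A 23-24 | D 24-25 | A 25-26 | D 26-27 | A 27-28 | D 28-29 |
Completion: A=28  B=22  C=6  D=29
Turnaround (C−A): A=24  B=16  C=6  D=20

28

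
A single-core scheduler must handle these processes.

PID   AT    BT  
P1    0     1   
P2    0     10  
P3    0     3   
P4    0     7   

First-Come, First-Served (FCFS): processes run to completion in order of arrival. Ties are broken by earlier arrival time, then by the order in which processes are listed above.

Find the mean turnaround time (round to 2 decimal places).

11.75

Schedule: | P1 0-1 | P2 1-11 | P3 11-14 | P4 14-21 |
Completion: P1=1  P2=11  P3=14  P4=21
Turnaround (C−A): P1=1  P2=11  P3=14  P4=21
Turnaround times: P1=1, P2=11, P3=14, P4=21
Average turnaround = (1+11+14+21) / 4 = 47/4 = 11.75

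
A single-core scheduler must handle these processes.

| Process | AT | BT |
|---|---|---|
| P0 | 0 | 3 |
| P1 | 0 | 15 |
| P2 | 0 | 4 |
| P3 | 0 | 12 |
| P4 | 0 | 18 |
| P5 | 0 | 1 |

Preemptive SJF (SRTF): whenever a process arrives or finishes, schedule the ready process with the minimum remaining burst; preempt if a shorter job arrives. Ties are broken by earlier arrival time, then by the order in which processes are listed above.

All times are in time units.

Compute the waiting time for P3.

Timeline: | P5 0-1 | P0 1-4 | P2 4-8 | P3 8-20 | P1 20-35 | P4 35-53 |
Completion: P0=4  P1=35  P2=8  P3=20  P4=53  P5=1
Turnaround (C−A): P0=4  P1=35  P2=8  P3=20  P4=53  P5=1
Waiting(P3) = turnaround − burst = 20 − 12 = 8

8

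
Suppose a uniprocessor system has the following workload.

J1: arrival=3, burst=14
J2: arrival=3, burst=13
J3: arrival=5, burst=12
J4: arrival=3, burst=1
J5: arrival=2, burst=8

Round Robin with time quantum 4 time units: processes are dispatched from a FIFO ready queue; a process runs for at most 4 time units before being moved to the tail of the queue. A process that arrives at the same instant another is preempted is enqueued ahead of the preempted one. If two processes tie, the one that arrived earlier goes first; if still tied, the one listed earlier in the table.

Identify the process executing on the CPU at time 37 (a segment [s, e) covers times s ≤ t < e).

Timeline: | idle 0-2 | J5 2-6 | J1 6-10 | J2 10-14 | J4 14-15 | J3 15-19 | J5 19-23 | J1 23-27 | J2 27-31 | J3 31-35 | J1 35-39 | J2 39-43 | J3 43-47 | J1 47-49 | J2 49-50 |
Completion: J1=49  J2=50  J3=47  J4=15  J5=23

J1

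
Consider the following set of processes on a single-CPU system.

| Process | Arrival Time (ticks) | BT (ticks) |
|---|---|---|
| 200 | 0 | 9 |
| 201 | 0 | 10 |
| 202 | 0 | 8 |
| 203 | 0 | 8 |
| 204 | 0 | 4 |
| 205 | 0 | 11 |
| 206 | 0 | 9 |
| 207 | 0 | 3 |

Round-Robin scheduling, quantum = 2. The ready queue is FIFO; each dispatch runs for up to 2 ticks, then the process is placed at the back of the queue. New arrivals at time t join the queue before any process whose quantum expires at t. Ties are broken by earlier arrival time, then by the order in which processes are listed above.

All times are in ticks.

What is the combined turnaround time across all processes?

Gantt: | 200 0-2 | 201 2-4 | 202 4-6 | 203 6-8 | 204 8-10 | 205 10-12 | 206 12-14 | 207 14-16 | 200 16-18 | 201 18-20 | 202 20-22 | 203 22-24 | 204 24-26 | 205 26-28 | 206 28-30 | 207 30-31 | 200 31-33 | 201 33-35 | 202 35-37 | 203 37-39 | 205 39-41 | 206 41-43 | 200 43-45 | 201 45-47 | 202 47-49 | 203 49-51 | 205 51-53 | 206 53-55 | 200 55-56 | 201 56-58 | 205 58-60 | 206 60-61 | 205 61-62 |
Completion: 200=56  201=58  202=49  203=51  204=26  205=62  206=61  207=31
Turnaround = completion − arrival: 200=56, 201=58, 202=49, 203=51, 204=26, 205=62, 206=61, 207=31
Total turnaround = 56 + 58 + 49 + 51 + 26 + 62 + 61 + 31 = 394

394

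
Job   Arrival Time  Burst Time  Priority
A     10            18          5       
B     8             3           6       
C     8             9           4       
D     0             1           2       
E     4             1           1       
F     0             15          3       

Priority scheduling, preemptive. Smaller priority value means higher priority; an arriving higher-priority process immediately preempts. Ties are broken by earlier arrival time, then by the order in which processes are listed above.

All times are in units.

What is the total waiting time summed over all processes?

63

Timeline: | D 0-1 | F 1-4 | E 4-5 | F 5-17 | C 17-26 | A 26-44 | B 44-47 |
Completion: A=44  B=47  C=26  D=1  E=5  F=17
Turnaround (C−A): A=34  B=39  C=18  D=1  E=1  F=17
Waiting = turnaround − burst: A=16, B=36, C=9, D=0, E=0, F=2
Total waiting = 16 + 36 + 9 + 0 + 0 + 2 = 63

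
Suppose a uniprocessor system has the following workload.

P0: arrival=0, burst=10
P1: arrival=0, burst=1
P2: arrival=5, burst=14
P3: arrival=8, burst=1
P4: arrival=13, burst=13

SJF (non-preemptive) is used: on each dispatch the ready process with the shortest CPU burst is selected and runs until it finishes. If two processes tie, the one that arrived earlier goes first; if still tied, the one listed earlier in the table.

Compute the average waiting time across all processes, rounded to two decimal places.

Gantt: | P1 0-1 | P0 1-11 | P3 11-12 | P2 12-26 | P4 26-39 |
Completion: P0=11  P1=1  P2=26  P3=12  P4=39
Waiting times: P0=1, P1=0, P2=7, P3=3, P4=13
Average waiting = (1+0+7+3+13) / 5 = 24/5 = 4.80

4.80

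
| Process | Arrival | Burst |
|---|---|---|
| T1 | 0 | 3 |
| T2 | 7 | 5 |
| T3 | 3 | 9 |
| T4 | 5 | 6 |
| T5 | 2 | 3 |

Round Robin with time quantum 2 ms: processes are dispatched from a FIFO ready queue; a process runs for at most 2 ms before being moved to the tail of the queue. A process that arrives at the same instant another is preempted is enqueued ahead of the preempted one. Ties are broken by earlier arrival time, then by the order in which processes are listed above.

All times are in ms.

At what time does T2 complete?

23

Schedule: | T1 0-2 | T5 2-4 | T1 4-5 | T3 5-7 | T5 7-8 | T4 8-10 | T2 10-12 | T3 12-14 | T4 14-16 | T2 16-18 | T3 18-20 | T4 20-22 | T2 22-23 | T3 23-26 |
Completion: T1=5  T2=23  T3=26  T4=22  T5=8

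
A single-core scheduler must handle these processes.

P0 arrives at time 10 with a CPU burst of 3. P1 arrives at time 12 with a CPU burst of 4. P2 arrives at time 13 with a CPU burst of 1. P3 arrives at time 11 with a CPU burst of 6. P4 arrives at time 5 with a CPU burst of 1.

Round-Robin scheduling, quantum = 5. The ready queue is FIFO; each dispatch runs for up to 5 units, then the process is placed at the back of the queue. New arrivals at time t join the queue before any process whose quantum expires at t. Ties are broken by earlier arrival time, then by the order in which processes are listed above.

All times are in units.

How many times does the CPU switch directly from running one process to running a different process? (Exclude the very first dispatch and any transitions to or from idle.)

Gantt: | idle 0-5 | P4 5-6 | idle 6-10 | P0 10-13 | P3 13-18 | P1 18-22 | P2 22-23 | P3 23-24 |
Completion: P0=13  P1=22  P2=23  P3=24  P4=6

4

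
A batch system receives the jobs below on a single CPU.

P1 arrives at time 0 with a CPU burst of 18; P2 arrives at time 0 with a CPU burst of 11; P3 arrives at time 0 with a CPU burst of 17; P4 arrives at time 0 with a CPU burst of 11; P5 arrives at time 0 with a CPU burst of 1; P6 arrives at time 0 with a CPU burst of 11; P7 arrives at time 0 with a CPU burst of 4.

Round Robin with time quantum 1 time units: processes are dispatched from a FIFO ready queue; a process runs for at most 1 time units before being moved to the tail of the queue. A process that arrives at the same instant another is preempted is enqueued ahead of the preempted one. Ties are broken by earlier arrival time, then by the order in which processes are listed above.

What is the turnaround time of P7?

Gantt: | P1 0-1 | P2 1-2 | P3 2-3 | P4 3-4 | P5 4-5 | P6 5-6 | P7 6-7 | P1 7-8 | P2 8-9 | P3 9-10 | P4 10-11 | P6 11-12 | P7 12-13 | P1 13-14 | P2 14-15 | P3 15-16 | P4 16-17 | P6 17-18 | P7 18-19 | P1 19-20 | P2 20-21 | P3 21-22 | P4 22-23 | P6 23-24 | P7 24-25 | P1 25-26 | P2 26-27 | P3 27-28 | P4 28-29 | P6 29-30 | P1 30-31 | P2 31-32 | P3 32-33 | P4 33-34 | P6 34-35 | P1 35-36 | P2 36-37 | P3 37-38 | P4 38-39 | P6 39-40 | P1 40-41 | P2 41-42 | P3 42-43 | P4 43-44 | P6 44-45 | P1 45-46 | P2 46-47 | P3 47-48 | P4 48-49 | P6 49-50 | P1 50-51 | P2 51-52 | P3 52-53 | P4 53-54 | P6 54-55 | P1 55-56 | P2 56-57 | P3 57-58 | P4 58-59 | P6 59-60 | P1 60-61 | P3 61-62 | P1 62-63 | P3 63-64 | P1 64-65 | P3 65-66 | P1 66-67 | P3 67-68 | P1 68-69 | P3 69-70 | P1 70-71 | P3 71-72 | P1 72-73 |
Completion: P1=73  P2=57  P3=72  P4=59  P5=5  P6=60  P7=25
Turnaround (C−A): P1=73  P2=57  P3=72  P4=59  P5=5  P6=60  P7=25
Turnaround(P7) = completion − arrival = 25 − 0 = 25

25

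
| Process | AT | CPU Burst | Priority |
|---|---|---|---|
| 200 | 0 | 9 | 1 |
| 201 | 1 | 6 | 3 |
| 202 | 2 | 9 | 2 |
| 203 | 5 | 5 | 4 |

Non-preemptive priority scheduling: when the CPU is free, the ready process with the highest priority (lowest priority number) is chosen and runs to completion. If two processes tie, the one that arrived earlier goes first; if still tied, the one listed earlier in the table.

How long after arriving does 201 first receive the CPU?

Schedule: | 200 0-9 | 202 9-18 | 201 18-24 | 203 24-29 |
Completion: 200=9  201=24  202=18  203=29
Turnaround (C−A): 200=9  201=23  202=16  203=24
Response(201) = first start − arrival = 18 − 1 = 17

17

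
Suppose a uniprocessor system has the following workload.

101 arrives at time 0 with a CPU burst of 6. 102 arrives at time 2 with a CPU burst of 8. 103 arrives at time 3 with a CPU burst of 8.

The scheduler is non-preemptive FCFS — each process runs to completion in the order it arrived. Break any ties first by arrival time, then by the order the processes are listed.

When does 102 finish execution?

14

Gantt: | 101 0-6 | 102 6-14 | 103 14-22 |
Completion: 101=6  102=14  103=22
Turnaround (C−A): 101=6  102=12  103=19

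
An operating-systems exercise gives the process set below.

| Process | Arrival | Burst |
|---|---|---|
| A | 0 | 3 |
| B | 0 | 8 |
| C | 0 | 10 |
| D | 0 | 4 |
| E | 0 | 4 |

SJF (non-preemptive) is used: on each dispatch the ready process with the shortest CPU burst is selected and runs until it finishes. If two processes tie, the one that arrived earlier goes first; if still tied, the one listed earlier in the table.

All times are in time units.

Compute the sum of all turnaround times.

Schedule: | A 0-3 | D 3-7 | E 7-11 | B 11-19 | C 19-29 |
Completion: A=3  B=19  C=29  D=7  E=11
Turnaround (C−A): A=3  B=19  C=29  D=7  E=11
Turnaround = completion − arrival: A=3, B=19, C=29, D=7, E=11
Total turnaround = 3 + 19 + 29 + 7 + 11 = 69

69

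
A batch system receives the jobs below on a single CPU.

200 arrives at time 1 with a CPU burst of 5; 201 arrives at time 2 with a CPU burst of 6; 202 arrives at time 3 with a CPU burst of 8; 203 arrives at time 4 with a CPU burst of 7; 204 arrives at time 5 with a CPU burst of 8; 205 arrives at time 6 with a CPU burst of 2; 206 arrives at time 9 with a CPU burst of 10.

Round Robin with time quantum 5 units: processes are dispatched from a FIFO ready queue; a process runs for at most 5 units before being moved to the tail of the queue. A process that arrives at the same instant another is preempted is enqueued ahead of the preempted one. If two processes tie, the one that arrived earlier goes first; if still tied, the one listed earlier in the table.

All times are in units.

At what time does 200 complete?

6

Schedule: | idle 0-1 | 200 1-6 | 201 6-11 | 202 11-16 | 203 16-21 | 204 21-26 | 205 26-28 | 206 28-33 | 201 33-34 | 202 34-37 | 203 37-39 | 204 39-42 | 206 42-47 |
Completion: 200=6  201=34  202=37  203=39  204=42  205=28  206=47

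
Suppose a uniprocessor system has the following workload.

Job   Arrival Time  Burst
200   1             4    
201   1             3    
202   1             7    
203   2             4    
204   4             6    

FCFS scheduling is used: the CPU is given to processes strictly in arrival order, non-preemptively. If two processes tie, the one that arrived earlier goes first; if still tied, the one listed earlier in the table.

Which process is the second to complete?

201

Gantt: | idle 0-1 | 200 1-5 | 201 5-8 | 202 8-15 | 203 15-19 | 204 19-25 |
Completion: 200=5  201=8  202=15  203=19  204=25
Turnaround (C−A): 200=4  201=7  202=14  203=17  204=21
Finish order: 200 → 201 → 202 → 203 → 204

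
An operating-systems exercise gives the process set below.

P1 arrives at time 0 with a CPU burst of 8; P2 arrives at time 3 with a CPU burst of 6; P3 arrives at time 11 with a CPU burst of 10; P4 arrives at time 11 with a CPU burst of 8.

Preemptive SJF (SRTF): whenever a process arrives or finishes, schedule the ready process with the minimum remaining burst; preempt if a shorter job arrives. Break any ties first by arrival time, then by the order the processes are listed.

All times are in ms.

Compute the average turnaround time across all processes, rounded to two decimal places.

Gantt: | P1 0-8 | P2 8-14 | P4 14-22 | P3 22-32 |
Completion: P1=8  P2=14  P3=32  P4=22
Turnaround (C−A): P1=8  P2=11  P3=21  P4=11
Turnaround times: P1=8, P2=11, P3=21, P4=11
Average turnaround = (8+11+21+11) / 4 = 51/4 = 12.75

12.75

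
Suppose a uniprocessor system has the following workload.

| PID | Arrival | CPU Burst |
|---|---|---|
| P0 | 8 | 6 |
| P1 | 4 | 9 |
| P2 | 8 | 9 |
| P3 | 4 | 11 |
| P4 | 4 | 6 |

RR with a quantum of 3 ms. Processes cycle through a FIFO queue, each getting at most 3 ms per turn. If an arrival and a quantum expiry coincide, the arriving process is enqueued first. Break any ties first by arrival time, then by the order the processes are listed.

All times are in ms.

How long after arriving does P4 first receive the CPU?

6

Schedule: | idle 0-4 | P1 4-7 | P3 7-10 | P4 10-13 | P1 13-16 | P0 16-19 | P2 19-22 | P3 22-25 | P4 25-28 | P1 28-31 | P0 31-34 | P2 34-37 | P3 37-40 | P2 40-43 | P3 43-45 |
Completion: P0=34  P1=31  P2=43  P3=45  P4=28
Response(P4) = first start − arrival = 10 − 4 = 6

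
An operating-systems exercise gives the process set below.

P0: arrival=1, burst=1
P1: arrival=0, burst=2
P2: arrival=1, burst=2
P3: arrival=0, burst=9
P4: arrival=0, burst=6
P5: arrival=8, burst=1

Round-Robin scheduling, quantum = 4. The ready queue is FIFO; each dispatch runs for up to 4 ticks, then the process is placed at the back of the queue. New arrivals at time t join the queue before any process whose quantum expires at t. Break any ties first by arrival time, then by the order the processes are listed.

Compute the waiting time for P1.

Timeline: | P1 0-2 | P3 2-6 | P4 6-10 | P0 10-11 | P2 11-13 | P3 13-17 | P5 17-18 | P4 18-20 | P3 20-21 |
Completion: P0=11  P1=2  P2=13  P3=21  P4=20  P5=18
Turnaround (C−A): P0=10  P1=2  P2=12  P3=21  P4=20  P5=10
Waiting(P1) = turnaround − burst = 2 − 2 = 0

0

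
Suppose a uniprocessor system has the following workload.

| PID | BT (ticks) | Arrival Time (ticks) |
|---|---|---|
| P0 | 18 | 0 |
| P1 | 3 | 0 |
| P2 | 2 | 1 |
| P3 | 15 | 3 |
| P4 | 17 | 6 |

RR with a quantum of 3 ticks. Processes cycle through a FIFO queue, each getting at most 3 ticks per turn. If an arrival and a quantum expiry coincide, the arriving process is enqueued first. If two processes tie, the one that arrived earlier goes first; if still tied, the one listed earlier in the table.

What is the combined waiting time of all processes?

101

Schedule: | P0 0-3 | P1 3-6 | P2 6-8 | P3 8-11 | P0 11-14 | P4 14-17 | P3 17-20 | P0 20-23 | P4 23-26 | P3 26-29 | P0 29-32 | P4 32-35 | P3 35-38 | P0 38-41 | P4 41-44 | P3 44-47 | P0 47-50 | P4 50-55 |
Completion: P0=50  P1=6  P2=8  P3=47  P4=55
Waiting = turnaround − burst: P0=32, P1=3, P2=5, P3=29, P4=32
Total waiting = 32 + 3 + 5 + 29 + 32 = 101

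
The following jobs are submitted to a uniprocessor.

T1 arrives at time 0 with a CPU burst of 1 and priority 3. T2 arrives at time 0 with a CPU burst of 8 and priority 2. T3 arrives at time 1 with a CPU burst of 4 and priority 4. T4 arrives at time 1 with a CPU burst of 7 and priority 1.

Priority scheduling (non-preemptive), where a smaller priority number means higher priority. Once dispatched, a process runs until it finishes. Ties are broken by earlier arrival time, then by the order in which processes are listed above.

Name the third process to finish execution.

Gantt: | T2 0-8 | T4 8-15 | T1 15-16 | T3 16-20 |
Completion: T1=16  T2=8  T3=20  T4=15
Turnaround (C−A): T1=16  T2=8  T3=19  T4=14
Finish order: T2 → T4 → T1 → T3

T1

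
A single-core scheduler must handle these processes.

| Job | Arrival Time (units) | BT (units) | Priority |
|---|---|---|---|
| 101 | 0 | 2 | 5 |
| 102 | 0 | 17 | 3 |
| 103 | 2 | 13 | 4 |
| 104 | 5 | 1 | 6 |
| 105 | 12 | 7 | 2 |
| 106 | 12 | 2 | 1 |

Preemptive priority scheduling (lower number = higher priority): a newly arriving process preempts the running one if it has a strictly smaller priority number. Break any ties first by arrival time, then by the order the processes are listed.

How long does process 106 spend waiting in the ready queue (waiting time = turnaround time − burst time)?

0

Gantt: | 102 0-12 | 106 12-14 | 105 14-21 | 102 21-26 | 103 26-39 | 101 39-41 | 104 41-42 |
Completion: 101=41  102=26  103=39  104=42  105=21  106=14
Waiting(106) = turnaround − burst = 2 − 2 = 0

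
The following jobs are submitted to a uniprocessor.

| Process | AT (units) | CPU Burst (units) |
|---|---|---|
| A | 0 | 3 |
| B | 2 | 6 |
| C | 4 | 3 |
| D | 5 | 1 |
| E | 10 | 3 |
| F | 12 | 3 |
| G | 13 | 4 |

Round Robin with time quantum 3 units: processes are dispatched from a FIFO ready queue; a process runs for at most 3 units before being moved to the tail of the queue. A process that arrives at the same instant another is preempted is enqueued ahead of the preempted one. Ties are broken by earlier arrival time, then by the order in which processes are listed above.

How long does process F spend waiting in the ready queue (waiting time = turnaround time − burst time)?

4

Timeline: | A 0-3 | B 3-6 | C 6-9 | D 9-10 | B 10-13 | E 13-16 | F 16-19 | G 19-23 |
Completion: A=3  B=13  C=9  D=10  E=16  F=19  G=23
Turnaround (C−A): A=3  B=11  C=5  D=5  E=6  F=7  G=10
Waiting(F) = turnaround − burst = 7 − 3 = 4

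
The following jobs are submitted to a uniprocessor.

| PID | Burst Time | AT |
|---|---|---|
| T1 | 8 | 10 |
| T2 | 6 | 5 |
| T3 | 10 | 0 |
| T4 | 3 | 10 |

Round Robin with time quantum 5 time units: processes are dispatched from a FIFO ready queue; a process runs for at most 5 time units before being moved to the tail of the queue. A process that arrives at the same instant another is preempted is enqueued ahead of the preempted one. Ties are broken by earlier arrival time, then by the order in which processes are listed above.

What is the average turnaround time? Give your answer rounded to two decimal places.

Timeline: | T3 0-5 | T2 5-10 | T3 10-15 | T1 15-20 | T4 20-23 | T2 23-24 | T1 24-27 |
Completion: T1=27  T2=24  T3=15  T4=23
Turnaround (C−A): T1=17  T2=19  T3=15  T4=13
Turnaround times: T1=17, T2=19, T3=15, T4=13
Average turnaround = (17+19+15+13) / 4 = 64/4 = 16.00

16.00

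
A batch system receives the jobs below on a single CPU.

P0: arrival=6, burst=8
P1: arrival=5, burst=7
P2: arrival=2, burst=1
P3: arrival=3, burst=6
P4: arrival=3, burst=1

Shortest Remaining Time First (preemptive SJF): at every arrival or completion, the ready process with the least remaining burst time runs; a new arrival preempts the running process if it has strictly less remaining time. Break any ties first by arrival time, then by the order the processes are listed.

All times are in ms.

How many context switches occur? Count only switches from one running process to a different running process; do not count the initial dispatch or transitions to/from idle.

4

Gantt: | idle 0-2 | P2 2-3 | P4 3-4 | P3 4-10 | P1 10-17 | P0 17-25 |
Completion: P0=25  P1=17  P2=3  P3=10  P4=4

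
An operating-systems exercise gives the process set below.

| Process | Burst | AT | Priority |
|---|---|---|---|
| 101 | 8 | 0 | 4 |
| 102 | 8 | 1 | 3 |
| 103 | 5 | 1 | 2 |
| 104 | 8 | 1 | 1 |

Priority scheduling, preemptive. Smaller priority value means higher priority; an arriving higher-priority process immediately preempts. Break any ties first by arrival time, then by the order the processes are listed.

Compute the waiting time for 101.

21

Timeline: | 101 0-1 | 104 1-9 | 103 9-14 | 102 14-22 | 101 22-29 |
Completion: 101=29  102=22  103=14  104=9
Turnaround (C−A): 101=29  102=21  103=13  104=8
Waiting(101) = turnaround − burst = 29 − 8 = 21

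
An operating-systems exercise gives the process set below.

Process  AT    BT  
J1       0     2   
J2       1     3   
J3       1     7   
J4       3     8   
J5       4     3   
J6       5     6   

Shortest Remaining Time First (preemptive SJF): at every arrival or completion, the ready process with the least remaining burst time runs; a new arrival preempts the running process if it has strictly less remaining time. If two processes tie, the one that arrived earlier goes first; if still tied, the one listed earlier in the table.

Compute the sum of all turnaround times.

Schedule: | J1 0-2 | J2 2-5 | J5 5-8 | J6 8-14 | J3 14-21 | J4 21-29 |
Completion: J1=2  J2=5  J3=21  J4=29  J5=8  J6=14
Turnaround (C−A): J1=2  J2=4  J3=20  J4=26  J5=4  J6=9
Turnaround = completion − arrival: J1=2, J2=4, J3=20, J4=26, J5=4, J6=9
Total turnaround = 2 + 4 + 20 + 26 + 4 + 9 = 65

65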